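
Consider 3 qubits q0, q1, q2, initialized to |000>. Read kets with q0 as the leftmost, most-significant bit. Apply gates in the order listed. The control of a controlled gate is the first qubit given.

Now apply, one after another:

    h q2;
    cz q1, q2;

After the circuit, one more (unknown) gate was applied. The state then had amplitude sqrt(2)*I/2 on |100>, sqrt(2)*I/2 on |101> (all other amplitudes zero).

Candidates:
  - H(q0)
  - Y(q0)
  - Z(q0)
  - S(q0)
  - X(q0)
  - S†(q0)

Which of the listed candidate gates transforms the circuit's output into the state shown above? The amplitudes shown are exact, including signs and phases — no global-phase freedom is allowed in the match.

The applied gate was Y(q0).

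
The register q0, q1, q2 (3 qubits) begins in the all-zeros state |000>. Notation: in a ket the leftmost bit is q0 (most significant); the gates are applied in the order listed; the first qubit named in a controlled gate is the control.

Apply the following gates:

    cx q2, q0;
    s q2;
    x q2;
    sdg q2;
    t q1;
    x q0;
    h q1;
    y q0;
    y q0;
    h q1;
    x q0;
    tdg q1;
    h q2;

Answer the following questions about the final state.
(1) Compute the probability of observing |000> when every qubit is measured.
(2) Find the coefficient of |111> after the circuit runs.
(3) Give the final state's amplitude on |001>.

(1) Outcome |000> occurs with probability 1/2. Key observation: steps 5-12 multiply out to the identity, so the circuit reduces to the remaining gates.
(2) |111> carries amplitude 0 in the final state.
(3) |001> carries amplitude sqrt(2)*I/2 in the final state.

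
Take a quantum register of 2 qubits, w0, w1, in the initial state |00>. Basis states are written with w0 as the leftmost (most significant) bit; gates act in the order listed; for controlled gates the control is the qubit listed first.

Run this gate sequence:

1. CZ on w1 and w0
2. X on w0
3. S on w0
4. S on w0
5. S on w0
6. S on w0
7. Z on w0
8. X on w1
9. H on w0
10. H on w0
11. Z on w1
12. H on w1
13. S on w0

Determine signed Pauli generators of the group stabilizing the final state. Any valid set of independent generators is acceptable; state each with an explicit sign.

The stabilizer group can be generated by -IX, -ZI, among other valid generating sets. Key observation: steps 3-6 multiply out to the identity, so the circuit reduces to the remaining gates.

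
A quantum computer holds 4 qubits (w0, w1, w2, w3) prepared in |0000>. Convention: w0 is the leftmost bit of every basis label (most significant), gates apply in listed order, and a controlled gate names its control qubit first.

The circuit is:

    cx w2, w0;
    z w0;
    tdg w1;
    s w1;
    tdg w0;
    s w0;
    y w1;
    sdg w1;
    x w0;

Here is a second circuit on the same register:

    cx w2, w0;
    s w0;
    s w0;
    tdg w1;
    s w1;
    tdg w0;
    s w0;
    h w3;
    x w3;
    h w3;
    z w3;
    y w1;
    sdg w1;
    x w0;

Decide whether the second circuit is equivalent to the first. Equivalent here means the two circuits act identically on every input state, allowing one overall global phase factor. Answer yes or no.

Yes: on every input state the two circuits agree up to one overall phase factor.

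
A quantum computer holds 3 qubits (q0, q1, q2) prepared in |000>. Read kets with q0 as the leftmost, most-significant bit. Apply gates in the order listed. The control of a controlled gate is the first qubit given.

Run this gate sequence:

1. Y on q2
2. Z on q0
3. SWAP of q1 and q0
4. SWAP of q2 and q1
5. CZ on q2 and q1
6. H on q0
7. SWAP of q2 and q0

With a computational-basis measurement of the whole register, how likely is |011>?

Outcome |011> occurs with probability 1/2.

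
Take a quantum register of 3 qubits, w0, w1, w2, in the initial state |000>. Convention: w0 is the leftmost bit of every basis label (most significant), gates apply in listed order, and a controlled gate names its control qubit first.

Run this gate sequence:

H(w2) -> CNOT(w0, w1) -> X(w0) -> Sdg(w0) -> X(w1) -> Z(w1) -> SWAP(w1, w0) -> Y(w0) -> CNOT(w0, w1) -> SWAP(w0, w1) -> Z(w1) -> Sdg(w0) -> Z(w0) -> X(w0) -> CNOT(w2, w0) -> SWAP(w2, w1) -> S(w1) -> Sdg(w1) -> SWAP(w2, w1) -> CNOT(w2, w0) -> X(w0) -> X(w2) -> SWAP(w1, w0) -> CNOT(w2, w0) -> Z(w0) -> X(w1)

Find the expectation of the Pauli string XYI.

The expectation value of XYI is 0. Key observation: gates 14-21 undo each other exactly, leaving only the rest of the circuit to track.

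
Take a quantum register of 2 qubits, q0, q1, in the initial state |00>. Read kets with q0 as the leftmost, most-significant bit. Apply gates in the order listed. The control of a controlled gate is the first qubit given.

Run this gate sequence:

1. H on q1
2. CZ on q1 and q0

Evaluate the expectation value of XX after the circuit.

In the final state, XX has expectation 0.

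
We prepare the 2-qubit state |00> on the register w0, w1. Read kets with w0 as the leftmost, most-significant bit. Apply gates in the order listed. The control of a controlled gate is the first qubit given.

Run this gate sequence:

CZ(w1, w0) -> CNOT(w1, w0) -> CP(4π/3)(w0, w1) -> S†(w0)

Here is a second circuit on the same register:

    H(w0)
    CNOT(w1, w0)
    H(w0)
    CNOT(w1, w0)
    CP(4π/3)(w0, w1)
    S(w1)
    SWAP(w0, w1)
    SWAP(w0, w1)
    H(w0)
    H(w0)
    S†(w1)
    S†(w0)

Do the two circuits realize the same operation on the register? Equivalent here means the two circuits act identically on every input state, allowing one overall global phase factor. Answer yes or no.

Yes — the two circuits implement the same unitary up to a global phase.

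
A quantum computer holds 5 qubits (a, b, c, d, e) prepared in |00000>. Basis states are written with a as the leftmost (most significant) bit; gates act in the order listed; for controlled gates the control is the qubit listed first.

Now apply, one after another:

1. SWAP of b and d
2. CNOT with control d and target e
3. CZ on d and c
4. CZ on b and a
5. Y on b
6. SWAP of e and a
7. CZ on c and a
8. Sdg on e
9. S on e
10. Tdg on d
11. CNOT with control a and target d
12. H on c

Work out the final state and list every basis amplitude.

The resulting statevector has amplitude sqrt(2)*I/2 on |01000>, sqrt(2)*I/2 on |01100>, and 0 on every other basis state.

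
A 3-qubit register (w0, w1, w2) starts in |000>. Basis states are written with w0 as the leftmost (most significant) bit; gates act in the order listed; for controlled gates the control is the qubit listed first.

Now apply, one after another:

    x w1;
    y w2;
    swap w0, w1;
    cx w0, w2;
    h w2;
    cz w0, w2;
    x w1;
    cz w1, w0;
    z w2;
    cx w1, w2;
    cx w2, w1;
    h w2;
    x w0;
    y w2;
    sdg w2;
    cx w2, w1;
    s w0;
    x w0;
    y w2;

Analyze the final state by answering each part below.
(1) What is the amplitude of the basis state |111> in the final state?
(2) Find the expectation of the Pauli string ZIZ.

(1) The amplitude on |111> is -I/2.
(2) The expectation value of ZIZ is 0.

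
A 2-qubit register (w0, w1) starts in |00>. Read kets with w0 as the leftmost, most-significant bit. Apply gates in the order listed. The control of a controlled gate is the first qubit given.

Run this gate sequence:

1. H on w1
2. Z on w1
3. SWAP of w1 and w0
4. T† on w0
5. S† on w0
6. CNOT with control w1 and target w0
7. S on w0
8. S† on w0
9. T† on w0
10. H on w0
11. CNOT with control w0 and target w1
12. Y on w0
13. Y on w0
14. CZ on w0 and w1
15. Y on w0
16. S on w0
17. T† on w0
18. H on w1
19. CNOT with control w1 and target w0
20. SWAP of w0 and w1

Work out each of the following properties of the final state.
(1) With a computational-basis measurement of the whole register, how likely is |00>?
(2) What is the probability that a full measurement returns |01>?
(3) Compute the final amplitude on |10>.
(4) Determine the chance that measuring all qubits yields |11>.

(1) The probability of measuring |00> is 0. Key observation: steps 7-8 multiply out to the identity, so the circuit reduces to the remaining gates.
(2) The probability of measuring |01> is 1/2.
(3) |10> carries amplitude sqrt(2)*exp(3*I*pi/4)/2 in the final state.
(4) A full measurement returns |11> with probability 0.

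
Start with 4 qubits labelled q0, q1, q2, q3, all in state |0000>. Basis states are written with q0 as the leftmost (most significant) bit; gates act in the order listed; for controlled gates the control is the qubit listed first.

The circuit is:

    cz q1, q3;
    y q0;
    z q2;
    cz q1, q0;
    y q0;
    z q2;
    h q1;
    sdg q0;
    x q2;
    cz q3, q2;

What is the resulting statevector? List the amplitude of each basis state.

The final amplitudes are sqrt(2)/2 on |0010>, sqrt(2)/2 on |0110>, and 0 on every other basis state.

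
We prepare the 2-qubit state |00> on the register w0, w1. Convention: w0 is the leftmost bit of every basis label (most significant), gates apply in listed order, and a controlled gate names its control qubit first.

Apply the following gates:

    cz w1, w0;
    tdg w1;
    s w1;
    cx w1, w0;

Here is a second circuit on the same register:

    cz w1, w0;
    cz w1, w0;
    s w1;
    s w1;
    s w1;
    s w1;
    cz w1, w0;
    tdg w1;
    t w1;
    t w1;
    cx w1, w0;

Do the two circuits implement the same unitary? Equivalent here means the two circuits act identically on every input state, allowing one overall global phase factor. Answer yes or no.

Yes — the two circuits implement the same unitary up to a global phase.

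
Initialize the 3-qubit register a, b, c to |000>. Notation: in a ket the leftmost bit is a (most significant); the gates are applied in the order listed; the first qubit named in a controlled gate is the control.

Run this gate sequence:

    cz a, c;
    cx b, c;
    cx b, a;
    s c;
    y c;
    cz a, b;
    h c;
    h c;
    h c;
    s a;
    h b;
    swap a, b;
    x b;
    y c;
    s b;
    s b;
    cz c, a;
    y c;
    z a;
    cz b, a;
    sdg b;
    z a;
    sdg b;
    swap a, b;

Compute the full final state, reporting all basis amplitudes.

The final amplitudes are 0 on |000>, 0 on |001>, 0 on |010>, 0 on |011>, I/2 on |100>, -I/2 on |101>, I/2 on |110>, I/2 on |111>.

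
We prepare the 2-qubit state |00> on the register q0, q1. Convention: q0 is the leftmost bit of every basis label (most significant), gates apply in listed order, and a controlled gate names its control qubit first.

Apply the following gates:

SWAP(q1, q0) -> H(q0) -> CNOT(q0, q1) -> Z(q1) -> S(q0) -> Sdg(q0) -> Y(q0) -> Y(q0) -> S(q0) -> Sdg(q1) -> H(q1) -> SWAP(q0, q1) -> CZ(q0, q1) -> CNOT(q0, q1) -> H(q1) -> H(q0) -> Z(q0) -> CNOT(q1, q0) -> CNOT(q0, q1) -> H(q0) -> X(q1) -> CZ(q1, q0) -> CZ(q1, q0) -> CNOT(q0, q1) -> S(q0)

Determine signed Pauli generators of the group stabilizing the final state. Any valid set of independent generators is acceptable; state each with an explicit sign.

The final state is stabilized by the group generated by +XY, +ZZ; other independent generating sets are equally valid. Key observation: steps 6-9 multiply out to the identity, so the circuit reduces to the remaining gates.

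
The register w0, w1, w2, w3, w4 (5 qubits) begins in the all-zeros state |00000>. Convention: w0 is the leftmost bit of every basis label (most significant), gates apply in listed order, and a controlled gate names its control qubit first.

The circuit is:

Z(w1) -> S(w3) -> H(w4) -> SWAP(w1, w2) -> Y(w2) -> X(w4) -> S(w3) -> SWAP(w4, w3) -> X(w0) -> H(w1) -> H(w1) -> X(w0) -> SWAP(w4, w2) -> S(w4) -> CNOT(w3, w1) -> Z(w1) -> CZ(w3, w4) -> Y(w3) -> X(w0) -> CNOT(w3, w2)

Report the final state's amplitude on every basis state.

The resulting statevector has amplitude -sqrt(2)*I/2 on |10111>, sqrt(2)*I/2 on |11001>, and 0 on every other basis state.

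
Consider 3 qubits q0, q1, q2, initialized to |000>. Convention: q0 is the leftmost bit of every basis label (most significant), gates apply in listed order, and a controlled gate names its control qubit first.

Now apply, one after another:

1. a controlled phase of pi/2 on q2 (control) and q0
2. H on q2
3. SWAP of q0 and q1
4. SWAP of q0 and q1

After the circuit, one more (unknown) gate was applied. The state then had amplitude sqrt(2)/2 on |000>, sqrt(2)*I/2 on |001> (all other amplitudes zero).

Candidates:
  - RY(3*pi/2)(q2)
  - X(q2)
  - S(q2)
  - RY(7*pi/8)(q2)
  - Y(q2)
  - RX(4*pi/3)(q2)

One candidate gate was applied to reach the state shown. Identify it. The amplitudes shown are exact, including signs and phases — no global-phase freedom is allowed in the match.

The applied gate was S(q2). Key observation: gates 3-4 undo each other exactly, leaving only the rest of the circuit to track.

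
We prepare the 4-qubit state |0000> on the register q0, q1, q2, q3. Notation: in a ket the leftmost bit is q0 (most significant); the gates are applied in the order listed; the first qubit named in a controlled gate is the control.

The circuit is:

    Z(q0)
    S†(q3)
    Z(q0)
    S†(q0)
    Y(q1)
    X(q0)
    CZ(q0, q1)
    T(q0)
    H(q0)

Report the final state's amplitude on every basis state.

After the circuit, the state carries amplitude -sqrt(2)*exp(3*I*pi/4)/2 on |0100>, sqrt(2)*exp(3*I*pi/4)/2 on |1100>, and 0 on every other basis state.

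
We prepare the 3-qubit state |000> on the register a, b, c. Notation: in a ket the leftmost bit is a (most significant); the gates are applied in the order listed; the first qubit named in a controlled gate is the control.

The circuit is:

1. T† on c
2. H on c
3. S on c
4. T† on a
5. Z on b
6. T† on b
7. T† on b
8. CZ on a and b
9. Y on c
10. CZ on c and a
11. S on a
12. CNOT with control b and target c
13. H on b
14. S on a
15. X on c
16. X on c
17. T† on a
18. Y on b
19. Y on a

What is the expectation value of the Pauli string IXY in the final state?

The observable IXY averages to -1. Key observation: steps 15-16 multiply out to the identity, so the circuit reduces to the remaining gates.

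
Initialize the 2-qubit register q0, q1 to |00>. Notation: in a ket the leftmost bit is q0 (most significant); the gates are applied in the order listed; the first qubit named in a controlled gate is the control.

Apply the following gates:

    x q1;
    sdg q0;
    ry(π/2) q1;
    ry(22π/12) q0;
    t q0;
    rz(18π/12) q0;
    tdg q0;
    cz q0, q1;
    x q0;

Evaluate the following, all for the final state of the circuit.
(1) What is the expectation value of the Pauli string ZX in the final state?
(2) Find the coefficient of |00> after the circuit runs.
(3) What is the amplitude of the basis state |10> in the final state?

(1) The expectation value of ZX is 1.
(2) The final state's coefficient on |00> equals (1 - sqrt(3))*exp(3*I*pi/4)/4.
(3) |10> carries amplitude (-sqrt(3) - 1)*exp(I*pi/4)/4 in the final state.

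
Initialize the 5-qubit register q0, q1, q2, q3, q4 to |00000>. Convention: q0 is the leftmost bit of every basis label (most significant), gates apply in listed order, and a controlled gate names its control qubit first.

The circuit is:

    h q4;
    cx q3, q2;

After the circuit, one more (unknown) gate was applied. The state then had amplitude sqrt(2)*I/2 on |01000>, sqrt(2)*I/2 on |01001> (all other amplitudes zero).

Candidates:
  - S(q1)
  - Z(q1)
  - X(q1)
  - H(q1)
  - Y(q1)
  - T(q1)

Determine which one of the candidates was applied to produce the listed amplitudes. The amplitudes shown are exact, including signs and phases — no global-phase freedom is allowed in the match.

It was Y(q1) that produced the state shown.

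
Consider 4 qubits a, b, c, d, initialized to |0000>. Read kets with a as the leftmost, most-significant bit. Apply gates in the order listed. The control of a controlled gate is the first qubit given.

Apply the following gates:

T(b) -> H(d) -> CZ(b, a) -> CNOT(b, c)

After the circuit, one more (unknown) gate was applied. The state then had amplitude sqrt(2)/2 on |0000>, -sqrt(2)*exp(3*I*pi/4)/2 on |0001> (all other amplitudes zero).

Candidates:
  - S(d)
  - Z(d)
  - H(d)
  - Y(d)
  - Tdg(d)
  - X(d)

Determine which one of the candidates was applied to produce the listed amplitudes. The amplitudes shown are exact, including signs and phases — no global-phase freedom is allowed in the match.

The unique candidate consistent with the amplitudes is Tdg(d).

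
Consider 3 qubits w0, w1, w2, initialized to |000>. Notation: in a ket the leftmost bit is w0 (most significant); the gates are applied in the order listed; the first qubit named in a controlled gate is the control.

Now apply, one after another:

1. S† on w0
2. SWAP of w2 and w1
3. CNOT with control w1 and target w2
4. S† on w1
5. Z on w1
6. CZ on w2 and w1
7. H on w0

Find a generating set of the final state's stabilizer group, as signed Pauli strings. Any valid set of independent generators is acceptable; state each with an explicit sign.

The stabilizer group can be generated by +XII, +IZI, +IIZ, among other valid generating sets.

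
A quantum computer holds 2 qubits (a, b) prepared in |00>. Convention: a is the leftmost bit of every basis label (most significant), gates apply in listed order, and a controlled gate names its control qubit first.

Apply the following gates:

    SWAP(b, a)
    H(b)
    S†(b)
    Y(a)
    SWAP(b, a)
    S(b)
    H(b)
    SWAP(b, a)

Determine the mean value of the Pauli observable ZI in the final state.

In the final state, ZI has expectation 0.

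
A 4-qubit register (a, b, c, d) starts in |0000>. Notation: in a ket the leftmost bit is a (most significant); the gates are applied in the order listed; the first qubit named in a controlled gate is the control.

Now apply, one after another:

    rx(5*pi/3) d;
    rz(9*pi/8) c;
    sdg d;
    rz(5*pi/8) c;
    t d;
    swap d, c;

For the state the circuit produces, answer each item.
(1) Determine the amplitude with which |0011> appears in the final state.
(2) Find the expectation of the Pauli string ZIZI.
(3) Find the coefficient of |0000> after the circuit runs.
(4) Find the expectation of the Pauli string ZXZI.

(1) |0011> carries amplitude 0 in the final state.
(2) The observable ZIZI averages to 1/2.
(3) |0000> carries amplitude sqrt(3)*exp(I*pi/8)/2 in the final state.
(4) The expectation value of ZXZI is 0.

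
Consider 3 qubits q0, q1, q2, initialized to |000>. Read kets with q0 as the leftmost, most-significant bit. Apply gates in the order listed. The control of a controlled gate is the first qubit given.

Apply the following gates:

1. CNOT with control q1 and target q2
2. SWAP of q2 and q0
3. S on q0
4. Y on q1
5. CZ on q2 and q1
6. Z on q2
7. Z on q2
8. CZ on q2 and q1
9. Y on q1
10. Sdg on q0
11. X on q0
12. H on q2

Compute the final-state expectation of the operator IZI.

In the final state, IZI has expectation 1. Key observation: gates 3-10 undo each other exactly, leaving only the rest of the circuit to track.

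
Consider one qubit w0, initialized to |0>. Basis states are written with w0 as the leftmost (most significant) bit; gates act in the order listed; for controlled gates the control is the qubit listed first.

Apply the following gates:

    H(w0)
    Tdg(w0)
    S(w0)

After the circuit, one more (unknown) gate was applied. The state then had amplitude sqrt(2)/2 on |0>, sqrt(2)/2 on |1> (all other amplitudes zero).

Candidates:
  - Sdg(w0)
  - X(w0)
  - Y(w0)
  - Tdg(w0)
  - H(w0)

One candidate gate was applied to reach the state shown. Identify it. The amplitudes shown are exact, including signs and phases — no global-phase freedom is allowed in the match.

The applied gate was Tdg(w0).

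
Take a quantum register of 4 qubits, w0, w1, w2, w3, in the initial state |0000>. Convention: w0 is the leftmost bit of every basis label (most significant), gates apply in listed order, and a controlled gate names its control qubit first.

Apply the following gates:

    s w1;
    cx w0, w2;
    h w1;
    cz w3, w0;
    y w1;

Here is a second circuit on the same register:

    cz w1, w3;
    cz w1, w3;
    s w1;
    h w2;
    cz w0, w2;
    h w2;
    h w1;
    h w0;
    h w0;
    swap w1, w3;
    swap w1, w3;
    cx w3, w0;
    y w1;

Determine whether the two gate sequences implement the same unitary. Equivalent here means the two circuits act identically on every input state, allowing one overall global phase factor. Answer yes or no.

No: there is an input state on which the two circuits produce genuinely different outputs (not merely differing by a phase).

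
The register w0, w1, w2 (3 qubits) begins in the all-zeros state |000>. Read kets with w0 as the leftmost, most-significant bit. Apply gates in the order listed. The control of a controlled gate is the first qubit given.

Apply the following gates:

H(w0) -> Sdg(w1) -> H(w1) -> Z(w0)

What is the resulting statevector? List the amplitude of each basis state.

The resulting statevector has amplitude 1/2 on |000>, 0 on |001>, 1/2 on |010>, 0 on |011>, -1/2 on |100>, 0 on |101>, -1/2 on |110>, 0 on |111>.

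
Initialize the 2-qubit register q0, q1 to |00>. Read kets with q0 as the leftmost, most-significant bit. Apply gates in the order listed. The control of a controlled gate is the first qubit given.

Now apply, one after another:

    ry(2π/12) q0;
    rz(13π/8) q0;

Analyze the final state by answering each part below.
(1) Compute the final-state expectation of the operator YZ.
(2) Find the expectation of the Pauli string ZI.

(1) In the final state, YZ has expectation (exp(I*pi/4) + I)*exp(5*I*pi/8)/4.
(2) In the final state, ZI has expectation sqrt(3)/2.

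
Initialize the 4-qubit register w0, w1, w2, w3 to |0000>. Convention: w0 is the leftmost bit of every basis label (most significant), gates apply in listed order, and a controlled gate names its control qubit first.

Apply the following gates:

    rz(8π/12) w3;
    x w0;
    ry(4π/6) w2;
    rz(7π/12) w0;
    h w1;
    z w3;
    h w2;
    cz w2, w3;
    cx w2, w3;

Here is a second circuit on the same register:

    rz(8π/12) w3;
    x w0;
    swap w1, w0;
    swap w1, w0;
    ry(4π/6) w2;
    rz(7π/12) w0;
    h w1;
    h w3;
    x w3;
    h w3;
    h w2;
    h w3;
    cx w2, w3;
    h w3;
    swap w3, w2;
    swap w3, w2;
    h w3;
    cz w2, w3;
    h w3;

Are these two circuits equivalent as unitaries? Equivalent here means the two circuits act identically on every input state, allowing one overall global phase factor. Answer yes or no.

Yes: on every input state the two circuits agree up to one overall phase factor.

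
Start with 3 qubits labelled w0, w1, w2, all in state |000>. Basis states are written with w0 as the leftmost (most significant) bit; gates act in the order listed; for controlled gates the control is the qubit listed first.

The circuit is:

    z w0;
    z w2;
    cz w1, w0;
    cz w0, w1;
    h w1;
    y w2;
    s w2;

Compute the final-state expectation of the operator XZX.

The expectation value of XZX is 0.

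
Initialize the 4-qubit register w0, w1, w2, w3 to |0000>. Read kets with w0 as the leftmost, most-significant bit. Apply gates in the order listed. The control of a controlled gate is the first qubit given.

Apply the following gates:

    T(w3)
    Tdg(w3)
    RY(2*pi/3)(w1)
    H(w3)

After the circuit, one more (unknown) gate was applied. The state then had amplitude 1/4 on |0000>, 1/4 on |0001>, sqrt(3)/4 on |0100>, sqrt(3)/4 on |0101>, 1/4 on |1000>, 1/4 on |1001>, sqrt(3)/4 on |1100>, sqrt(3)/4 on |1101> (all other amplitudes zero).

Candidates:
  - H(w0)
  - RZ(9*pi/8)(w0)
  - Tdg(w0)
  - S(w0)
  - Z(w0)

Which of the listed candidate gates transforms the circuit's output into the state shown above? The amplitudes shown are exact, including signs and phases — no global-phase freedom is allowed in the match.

It was H(w0) that produced the state shown.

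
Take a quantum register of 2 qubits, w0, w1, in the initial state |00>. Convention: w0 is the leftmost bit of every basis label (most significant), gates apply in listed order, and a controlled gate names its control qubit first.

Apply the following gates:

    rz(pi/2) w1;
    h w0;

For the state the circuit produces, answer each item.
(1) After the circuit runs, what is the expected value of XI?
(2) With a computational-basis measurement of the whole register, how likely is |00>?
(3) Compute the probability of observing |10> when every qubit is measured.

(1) The expectation value of XI is 1.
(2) Outcome |00> occurs with probability 1/2.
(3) Outcome |10> occurs with probability 1/2.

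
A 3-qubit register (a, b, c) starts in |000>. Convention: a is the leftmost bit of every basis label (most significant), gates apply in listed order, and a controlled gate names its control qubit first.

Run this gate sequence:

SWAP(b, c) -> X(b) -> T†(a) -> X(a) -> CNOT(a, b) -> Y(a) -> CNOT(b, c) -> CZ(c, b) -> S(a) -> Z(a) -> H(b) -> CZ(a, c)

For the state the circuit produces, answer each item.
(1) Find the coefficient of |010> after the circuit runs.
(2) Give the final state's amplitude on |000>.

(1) The amplitude on |010> is -sqrt(2)*I/2.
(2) The final state's coefficient on |000> equals -sqrt(2)*I/2.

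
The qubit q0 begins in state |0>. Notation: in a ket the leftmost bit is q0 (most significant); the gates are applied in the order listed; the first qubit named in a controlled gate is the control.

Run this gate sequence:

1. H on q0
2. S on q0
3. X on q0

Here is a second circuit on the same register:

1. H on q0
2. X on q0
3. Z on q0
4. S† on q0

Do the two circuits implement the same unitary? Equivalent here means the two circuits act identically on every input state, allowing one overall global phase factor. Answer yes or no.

No, they are not equivalent — no single phase factor reconciles the two unitaries.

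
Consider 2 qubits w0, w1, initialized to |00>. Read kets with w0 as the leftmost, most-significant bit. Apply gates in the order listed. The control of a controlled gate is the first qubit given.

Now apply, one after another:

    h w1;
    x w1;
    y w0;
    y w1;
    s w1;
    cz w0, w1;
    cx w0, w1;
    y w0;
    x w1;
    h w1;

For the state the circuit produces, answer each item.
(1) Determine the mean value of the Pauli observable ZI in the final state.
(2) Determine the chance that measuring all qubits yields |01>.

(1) The expectation value of ZI is 1.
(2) A full measurement returns |01> with probability 1/2.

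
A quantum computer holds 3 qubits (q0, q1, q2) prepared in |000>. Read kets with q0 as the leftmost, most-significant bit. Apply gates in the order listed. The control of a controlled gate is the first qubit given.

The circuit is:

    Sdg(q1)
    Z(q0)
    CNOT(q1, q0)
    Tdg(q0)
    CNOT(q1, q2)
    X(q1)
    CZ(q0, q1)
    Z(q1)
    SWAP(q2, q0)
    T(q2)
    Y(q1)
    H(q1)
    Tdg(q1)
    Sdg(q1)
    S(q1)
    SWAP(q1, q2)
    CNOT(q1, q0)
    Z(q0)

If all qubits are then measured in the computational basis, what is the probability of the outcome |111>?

A full measurement returns |111> with probability 0.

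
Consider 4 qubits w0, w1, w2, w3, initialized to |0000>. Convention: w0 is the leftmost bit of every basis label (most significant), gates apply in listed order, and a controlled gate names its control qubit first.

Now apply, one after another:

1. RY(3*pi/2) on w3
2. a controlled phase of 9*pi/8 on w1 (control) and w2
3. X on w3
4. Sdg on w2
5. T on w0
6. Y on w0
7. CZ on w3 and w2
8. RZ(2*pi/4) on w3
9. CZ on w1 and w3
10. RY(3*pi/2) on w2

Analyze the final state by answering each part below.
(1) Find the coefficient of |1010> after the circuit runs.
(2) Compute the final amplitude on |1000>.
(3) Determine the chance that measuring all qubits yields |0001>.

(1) The final state's coefficient on |1010> equals exp(I*pi/4)/2.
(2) The amplitude on |1000> is -exp(I*pi/4)/2.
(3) A full measurement returns |0001> with probability 0.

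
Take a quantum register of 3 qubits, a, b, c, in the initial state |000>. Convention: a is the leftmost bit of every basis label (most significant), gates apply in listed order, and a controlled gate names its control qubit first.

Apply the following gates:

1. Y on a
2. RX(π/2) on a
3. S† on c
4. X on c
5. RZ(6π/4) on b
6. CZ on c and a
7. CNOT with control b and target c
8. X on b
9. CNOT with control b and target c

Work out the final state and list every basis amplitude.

The final amplitudes are -sqrt(2)*exp(I*pi/4)/2 on |010>, sqrt(2)*exp(3*I*pi/4)/2 on |110>, and 0 on every other basis state.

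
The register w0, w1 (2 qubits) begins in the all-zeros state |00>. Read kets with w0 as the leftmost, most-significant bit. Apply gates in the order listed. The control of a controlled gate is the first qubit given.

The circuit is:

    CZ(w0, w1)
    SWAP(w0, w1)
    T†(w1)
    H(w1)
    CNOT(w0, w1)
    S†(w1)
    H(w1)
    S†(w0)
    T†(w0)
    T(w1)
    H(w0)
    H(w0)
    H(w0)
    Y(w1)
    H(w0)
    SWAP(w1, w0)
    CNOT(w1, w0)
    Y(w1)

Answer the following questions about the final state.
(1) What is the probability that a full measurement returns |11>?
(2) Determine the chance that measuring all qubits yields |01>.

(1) A full measurement returns |11> with probability 1/2.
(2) A full measurement returns |01> with probability 1/2.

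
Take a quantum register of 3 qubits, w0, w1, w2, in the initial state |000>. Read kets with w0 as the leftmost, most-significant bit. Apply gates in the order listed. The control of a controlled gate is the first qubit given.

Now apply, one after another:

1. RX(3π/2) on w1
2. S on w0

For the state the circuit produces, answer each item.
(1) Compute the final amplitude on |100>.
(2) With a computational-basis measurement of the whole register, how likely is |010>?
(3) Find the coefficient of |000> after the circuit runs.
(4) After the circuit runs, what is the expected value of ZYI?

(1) The amplitude on |100> is 0.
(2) Outcome |010> occurs with probability 1/2.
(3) The final state's coefficient on |000> equals -sqrt(2)/2.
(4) In the final state, ZYI has expectation 1.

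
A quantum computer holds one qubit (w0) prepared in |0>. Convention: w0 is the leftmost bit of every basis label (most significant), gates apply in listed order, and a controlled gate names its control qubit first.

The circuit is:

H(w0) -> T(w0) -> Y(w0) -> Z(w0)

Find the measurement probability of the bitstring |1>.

The probability of measuring |1> is 1/2.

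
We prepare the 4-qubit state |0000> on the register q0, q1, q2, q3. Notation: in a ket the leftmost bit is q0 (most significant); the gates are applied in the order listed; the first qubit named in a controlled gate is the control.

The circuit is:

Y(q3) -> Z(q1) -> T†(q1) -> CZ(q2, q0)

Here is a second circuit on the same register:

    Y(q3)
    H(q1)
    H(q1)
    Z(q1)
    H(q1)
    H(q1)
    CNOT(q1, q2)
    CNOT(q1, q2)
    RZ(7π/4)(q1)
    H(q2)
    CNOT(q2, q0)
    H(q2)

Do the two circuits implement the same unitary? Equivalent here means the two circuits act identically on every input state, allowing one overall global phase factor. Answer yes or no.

No: there is an input state on which the two circuits produce genuinely different outputs (not merely differing by a phase).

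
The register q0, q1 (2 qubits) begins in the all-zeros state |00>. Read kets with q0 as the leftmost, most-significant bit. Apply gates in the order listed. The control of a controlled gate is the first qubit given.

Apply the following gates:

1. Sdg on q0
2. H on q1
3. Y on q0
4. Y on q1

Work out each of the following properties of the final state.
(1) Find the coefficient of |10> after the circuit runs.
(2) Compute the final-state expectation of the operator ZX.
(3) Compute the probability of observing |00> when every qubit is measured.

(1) The final state's coefficient on |10> equals sqrt(2)/2.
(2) In the final state, ZX has expectation 1.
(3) Outcome |00> occurs with probability 0.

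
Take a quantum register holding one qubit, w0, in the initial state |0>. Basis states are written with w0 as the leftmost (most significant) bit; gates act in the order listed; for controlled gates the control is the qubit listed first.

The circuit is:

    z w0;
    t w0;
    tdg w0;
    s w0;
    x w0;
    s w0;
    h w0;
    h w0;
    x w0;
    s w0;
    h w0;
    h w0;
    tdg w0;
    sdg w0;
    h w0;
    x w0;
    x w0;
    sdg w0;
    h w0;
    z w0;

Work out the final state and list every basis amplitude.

The final amplitudes are 1/2 + I/2 on |0>, 1/2 - I/2 on |1>.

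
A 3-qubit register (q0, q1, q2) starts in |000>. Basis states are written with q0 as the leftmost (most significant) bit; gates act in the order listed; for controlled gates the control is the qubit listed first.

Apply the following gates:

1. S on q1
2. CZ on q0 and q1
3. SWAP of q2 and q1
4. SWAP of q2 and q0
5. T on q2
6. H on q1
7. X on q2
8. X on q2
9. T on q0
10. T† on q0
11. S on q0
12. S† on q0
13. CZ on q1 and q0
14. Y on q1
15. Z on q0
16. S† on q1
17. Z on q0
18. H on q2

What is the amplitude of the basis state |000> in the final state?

|000> carries amplitude -I/2 in the final state.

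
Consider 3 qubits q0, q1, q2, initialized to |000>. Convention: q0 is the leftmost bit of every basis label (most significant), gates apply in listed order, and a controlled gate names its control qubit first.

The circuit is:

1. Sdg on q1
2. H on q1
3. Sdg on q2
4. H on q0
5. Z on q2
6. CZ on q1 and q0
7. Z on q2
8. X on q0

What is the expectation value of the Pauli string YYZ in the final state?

The observable YYZ averages to -1.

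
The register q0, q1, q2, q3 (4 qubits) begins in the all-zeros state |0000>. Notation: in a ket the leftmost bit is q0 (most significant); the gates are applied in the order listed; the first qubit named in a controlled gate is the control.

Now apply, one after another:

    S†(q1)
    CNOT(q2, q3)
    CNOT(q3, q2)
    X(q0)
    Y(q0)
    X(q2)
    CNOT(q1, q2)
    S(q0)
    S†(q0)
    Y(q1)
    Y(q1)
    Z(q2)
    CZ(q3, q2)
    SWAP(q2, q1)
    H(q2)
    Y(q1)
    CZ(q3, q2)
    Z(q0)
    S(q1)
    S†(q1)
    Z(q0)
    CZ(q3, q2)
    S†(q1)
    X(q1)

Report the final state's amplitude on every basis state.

The resulting statevector has amplitude sqrt(2)/2 on |0100>, sqrt(2)/2 on |0110>, and 0 on every other basis state. Key observation: steps 17-22 multiply out to the identity, so the circuit reduces to the remaining gates.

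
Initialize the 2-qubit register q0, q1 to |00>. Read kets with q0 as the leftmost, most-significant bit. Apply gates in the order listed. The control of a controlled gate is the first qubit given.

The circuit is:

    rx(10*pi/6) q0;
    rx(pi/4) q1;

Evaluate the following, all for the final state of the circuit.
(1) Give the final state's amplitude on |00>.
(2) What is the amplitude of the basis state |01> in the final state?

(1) |00> carries amplitude -sqrt(3*sqrt(2) + 6)/4 in the final state.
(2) |01> carries amplitude I*sqrt(6 - 3*sqrt(2))/4 in the final state.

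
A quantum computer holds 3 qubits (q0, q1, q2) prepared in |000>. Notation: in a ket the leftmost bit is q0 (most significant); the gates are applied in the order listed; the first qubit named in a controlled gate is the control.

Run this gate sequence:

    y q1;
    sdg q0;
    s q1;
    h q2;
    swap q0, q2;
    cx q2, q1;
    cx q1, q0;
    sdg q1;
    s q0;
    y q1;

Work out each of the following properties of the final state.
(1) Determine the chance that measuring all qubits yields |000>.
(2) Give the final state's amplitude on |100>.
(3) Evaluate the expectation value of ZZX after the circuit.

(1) A full measurement returns |000> with probability 1/2.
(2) The amplitude on |100> is sqrt(2)*I/2.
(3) The expectation value of ZZX is 0.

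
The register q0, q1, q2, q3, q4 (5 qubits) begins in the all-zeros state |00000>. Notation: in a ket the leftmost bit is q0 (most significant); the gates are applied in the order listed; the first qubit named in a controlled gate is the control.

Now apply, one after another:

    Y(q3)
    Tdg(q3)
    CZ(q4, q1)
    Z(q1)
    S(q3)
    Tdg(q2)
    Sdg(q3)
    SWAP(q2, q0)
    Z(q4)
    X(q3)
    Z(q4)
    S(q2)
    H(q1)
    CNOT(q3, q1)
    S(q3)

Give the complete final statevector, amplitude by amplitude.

The final amplitudes are sqrt(2)*exp(I*pi/4)/2 on |00000>, sqrt(2)*exp(I*pi/4)/2 on |01000>, and 0 on every other basis state.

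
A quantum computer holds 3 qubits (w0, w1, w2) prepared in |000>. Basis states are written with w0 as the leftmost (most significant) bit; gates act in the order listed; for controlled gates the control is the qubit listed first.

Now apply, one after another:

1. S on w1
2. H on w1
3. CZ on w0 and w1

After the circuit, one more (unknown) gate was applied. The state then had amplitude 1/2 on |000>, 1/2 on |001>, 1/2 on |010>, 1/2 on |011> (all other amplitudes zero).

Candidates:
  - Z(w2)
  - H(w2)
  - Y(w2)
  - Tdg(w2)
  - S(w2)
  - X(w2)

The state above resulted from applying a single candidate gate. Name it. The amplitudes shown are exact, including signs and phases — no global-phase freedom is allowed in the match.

It was H(w2) that produced the state shown.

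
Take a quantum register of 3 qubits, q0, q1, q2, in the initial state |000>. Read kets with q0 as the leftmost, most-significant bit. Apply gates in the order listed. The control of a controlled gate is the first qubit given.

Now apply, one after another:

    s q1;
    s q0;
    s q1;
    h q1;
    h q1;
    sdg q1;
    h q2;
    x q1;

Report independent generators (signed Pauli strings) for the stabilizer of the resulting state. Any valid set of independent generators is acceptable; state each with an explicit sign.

The final state is stabilized by the group generated by +IIX, +ZII, -IZI; other independent generating sets are equally valid. Key observation: steps 3-6 multiply out to the identity, so the circuit reduces to the remaining gates.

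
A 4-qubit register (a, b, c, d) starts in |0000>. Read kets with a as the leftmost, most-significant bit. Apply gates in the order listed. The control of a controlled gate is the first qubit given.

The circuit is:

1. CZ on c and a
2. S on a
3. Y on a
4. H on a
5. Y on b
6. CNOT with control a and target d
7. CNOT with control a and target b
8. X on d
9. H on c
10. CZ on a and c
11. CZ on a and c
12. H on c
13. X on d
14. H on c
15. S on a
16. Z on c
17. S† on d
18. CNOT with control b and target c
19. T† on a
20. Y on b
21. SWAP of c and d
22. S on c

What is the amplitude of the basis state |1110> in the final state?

The final state's coefficient on |1110> equals exp(3*I*pi/4)/2. Key observation: gates 8-13 undo each other exactly, leaving only the rest of the circuit to track.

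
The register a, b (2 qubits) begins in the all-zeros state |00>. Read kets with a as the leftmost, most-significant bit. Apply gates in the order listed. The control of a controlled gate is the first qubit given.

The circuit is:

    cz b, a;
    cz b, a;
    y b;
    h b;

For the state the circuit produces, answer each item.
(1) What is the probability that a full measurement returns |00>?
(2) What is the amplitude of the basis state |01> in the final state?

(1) The probability of measuring |00> is 1/2. Key observation: steps 1-2 multiply out to the identity, so the circuit reduces to the remaining gates.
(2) The final state's coefficient on |01> equals -sqrt(2)*I/2.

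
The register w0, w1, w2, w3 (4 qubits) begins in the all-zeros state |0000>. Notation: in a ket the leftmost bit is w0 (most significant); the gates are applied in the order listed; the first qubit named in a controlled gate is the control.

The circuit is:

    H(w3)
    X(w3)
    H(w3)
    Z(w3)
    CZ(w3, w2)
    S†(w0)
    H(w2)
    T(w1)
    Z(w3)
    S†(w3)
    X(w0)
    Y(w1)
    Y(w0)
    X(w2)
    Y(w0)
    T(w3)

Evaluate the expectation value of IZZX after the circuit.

In the final state, IZZX has expectation 0. Key observation: the block from step 1 through step 4 cancels to the identity and can be dropped.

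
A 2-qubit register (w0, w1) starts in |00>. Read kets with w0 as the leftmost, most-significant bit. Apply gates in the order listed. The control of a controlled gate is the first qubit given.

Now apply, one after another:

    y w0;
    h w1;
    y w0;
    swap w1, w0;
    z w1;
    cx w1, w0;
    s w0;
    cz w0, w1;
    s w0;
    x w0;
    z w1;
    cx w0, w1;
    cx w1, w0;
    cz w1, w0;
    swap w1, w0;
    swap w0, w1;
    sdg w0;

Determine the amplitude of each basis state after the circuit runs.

The resulting statevector has amplitude -sqrt(2)/2 on |00>, sqrt(2)/2 on |01>, 0 on |10>, 0 on |11>.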